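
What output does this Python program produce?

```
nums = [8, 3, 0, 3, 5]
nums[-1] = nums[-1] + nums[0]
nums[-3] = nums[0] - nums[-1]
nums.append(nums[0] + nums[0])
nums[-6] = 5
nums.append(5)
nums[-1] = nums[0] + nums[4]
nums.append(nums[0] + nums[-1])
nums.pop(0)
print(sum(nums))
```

nums[-1] = nums[-1]+nums[0] = 5+8 = 13 → [8, 3, 0, 3, 13]
nums[-3] = nums[0]-nums[-1] = 8-13 = -5 → [8, 3, -5, 3, 13]
append nums[0]+nums[0] = 8+8 = 16 → [8, 3, -5, 3, 13, 16]
nums[-6] = 5 → [5, 3, -5, 3, 13, 16]
append 5 → [5, 3, -5, 3, 13, 16, 5]
nums[-1] = nums[0]+nums[4] = 5+13 = 18 → [5, 3, -5, 3, 13, 16, 18]
append nums[0]+nums[-1] = 5+18 = 23 → [5, 3, -5, 3, 13, 16, 18, 23]
pop(0) removes 5 → [3, -5, 3, 13, 16, 18, 23]
sum = 71

71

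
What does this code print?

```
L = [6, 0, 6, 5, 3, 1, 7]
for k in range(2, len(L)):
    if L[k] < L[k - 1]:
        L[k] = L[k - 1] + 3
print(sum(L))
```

66

k=2: 6>=0, unchanged → [6, 0, 6, 5, 3, 1, 7]
k=3: 5<6, L[3] = 6+3 = 9 → [6, 0, 6, 9, 3, 1, 7]
k=4: 3<9, L[4] = 9+3 = 12 → [6, 0, 6, 9, 12, 1, 7]
k=5: 1<12, L[5] = 12+3 = 15 → [6, 0, 6, 9, 12, 15, 7]
k=6: 7<15, L[6] = 15+3 = 18 → [6, 0, 6, 9, 12, 15, 18]
sum = 66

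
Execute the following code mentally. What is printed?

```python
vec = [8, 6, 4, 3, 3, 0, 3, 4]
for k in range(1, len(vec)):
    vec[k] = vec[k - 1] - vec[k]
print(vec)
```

k=1: vec[1] = 8-6 = 2 → [8, 2, 4, 3, 3, 0, 3, 4]
k=2: vec[2] = 2-4 = -2 → [8, 2, -2, 3, 3, 0, 3, 4]
k=3: vec[3] = (-2)-3 = -5 → [8, 2, -2, -5, 3, 0, 3, 4]
k=4: vec[4] = (-5)-3 = -8 → [8, 2, -2, -5, -8, 0, 3, 4]
k=5: vec[5] = (-8)-0 = -8 → [8, 2, -2, -5, -8, -8, 3, 4]
k=6: vec[6] = (-8)-3 = -11 → [8, 2, -2, -5, -8, -8, -11, 4]
k=7: vec[7] = (-11)-4 = -15 → [8, 2, -2, -5, -8, -8, -11, -15]

[8, 2, -2, -5, -8, -8, -11, -15]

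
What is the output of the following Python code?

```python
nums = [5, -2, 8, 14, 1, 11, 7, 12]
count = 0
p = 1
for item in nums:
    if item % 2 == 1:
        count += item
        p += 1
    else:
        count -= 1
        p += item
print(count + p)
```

item=5: odd, count = 0+5 = 5; p=2
item=-2: not odd, count = 5-1 = 4; p=0
item=8: not odd, count = 4-1 = 3; p=8
item=14: not odd, count = 3-1 = 2; p=22
item=1: odd, count = 2+1 = 3; p=23
item=11: odd, count = 3+11 = 14; p=24
item=7: odd, count = 14+7 = 21; p=25
item=12: not odd, count = 21-1 = 20; p=37
count+p = 20+37 = 57

57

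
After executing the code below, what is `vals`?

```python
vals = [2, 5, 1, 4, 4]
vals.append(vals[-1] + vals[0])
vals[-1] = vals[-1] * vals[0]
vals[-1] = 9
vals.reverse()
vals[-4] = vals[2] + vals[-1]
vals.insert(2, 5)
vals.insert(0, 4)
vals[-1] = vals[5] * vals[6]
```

[4, 9, 4, 5, 6, 1, 5, 5]

append vals[-1]+vals[0] = 4+2 = 6 → [2, 5, 1, 4, 4, 6]
vals[-1] = vals[-1]*vals[0] = 6*2 = 12 → [2, 5, 1, 4, 4, 12]
vals[-1] = 9 → [2, 5, 1, 4, 4, 9]
reverse → [9, 4, 4, 1, 5, 2]
vals[-4] = vals[2]+vals[-1] = 4+2 = 6 → [9, 4, 6, 1, 5, 2]
insert 5 at 2 → [9, 4, 5, 6, 1, 5, 2]
insert 4 at 0 → [4, 9, 4, 5, 6, 1, 5, 2]
vals[-1] = vals[5]*vals[6] = 1*5 = 5 → [4, 9, 4, 5, 6, 1, 5, 5]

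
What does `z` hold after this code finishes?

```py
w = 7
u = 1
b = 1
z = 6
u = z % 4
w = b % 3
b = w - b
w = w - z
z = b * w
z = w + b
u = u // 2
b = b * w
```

-5

u = 6%4 = 2
w = 1%3 = 1
b = 1-1 = 0
w = 1-6 = -5
z = 0*(-5) = 0
z = (-5)+0 = -5
u = 2//2 = 1
b = 0*(-5) = 0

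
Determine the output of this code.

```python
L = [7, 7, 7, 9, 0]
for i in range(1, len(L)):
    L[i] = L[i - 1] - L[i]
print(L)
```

[7, 0, -7, -16, -16]

i=1: L[1] = 7-7 = 0 → [7, 0, 7, 9, 0]
i=2: L[2] = 0-7 = -7 → [7, 0, -7, 9, 0]
i=3: L[3] = (-7)-9 = -16 → [7, 0, -7, -16, 0]
i=4: L[4] = (-16)-0 = -16 → [7, 0, -7, -16, -16]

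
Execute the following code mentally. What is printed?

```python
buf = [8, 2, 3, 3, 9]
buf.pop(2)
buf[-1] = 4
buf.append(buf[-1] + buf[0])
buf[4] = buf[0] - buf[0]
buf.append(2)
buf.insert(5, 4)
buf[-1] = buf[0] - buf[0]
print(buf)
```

[8, 2, 3, 4, 0, 4, 0]

pop(2) removes 3 → [8, 2, 3, 9]
buf[-1] = 4 → [8, 2, 3, 4]
append buf[-1]+buf[0] = 4+8 = 12 → [8, 2, 3, 4, 12]
buf[4] = buf[0]-buf[0] = 8-8 = 0 → [8, 2, 3, 4, 0]
append 2 → [8, 2, 3, 4, 0, 2]
insert 4 at 5 → [8, 2, 3, 4, 0, 4, 2]
buf[-1] = buf[0]-buf[0] = 8-8 = 0 → [8, 2, 3, 4, 0, 4, 0]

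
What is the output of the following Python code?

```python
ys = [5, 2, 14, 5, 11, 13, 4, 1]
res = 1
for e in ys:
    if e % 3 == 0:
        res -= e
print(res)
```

e=5: not %3==0
e=2: not %3==0
e=14: not %3==0
e=5: not %3==0
e=11: not %3==0
e=13: not %3==0
e=4: not %3==0
e=1: not %3==0

1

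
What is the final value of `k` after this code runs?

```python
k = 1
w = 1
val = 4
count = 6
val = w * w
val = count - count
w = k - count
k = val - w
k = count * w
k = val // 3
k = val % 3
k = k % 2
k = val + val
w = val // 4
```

0

val = 1*1 = 1
val = 6-6 = 0
w = 1-6 = -5
k = 0-(-5) = 5
k = 6*(-5) = -30
k = 0//3 = 0
k = 0%3 = 0
k = 0%2 = 0
k = 0+0 = 0
w = 0//4 = 0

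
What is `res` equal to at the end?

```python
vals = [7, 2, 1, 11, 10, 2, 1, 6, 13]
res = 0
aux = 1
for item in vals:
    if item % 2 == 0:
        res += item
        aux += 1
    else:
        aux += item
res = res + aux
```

58

item=7: not even; aux=8
item=2: even, res = 0+2 = 2; aux=9
item=1: not even; aux=10
item=11: not even; aux=21
item=10: even, res = 2+10 = 12; aux=22
item=2: even, res = 12+2 = 14; aux=23
item=1: not even; aux=24
item=6: even, res = 14+6 = 20; aux=25
item=13: not even; aux=38
res+aux = 20+38 = 58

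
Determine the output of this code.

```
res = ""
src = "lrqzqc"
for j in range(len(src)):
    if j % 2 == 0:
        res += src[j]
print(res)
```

j=0: add 'l' → 'l'
j=1: skip
j=2: add 'q' → 'lq'
j=3: skip
j=4: add 'q' → 'lqq'
j=5: skip

lqq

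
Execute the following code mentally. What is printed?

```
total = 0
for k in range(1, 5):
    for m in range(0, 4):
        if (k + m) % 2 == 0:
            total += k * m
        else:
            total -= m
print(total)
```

k=1,m=0: odd sum, total = 0-0 = 0
k=1,m=1: even sum, total = 0+1 = 1
k=1,m=2: odd sum, total = 1-2 = -1
k=1,m=3: even sum, total = (-1)+3 = 2
k=2,m=0: even sum, total = 2+0 = 2
k=2,m=1: odd sum, total = 2-1 = 1
k=2,m=2: even sum, total = 1+4 = 5
k=2,m=3: odd sum, total = 5-3 = 2
k=3,m=0: odd sum, total = 2-0 = 2
k=3,m=1: even sum, total = 2+3 = 5
k=3,m=2: odd sum, total = 5-2 = 3
k=3,m=3: even sum, total = 3+9 = 12
k=4,m=0: even sum, total = 12+0 = 12
k=4,m=1: odd sum, total = 12-1 = 11
k=4,m=2: even sum, total = 11+8 = 19
k=4,m=3: odd sum, total = 19-3 = 16

16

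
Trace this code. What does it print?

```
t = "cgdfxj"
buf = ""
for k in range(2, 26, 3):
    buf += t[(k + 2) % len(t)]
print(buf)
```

k=2: add t[4]='x' → 'x'
k=5: add t[1]='g' → 'xg'
k=8: add t[4]='x' → 'xgx'
k=11: add t[1]='g' → 'xgxg'
k=14: add t[4]='x' → 'xgxgx'
k=17: add t[1]='g' → 'xgxgxg'
k=20: add t[4]='x' → 'xgxgxgx'
k=23: add t[1]='g' → 'xgxgxgxg'

xgxgxgxg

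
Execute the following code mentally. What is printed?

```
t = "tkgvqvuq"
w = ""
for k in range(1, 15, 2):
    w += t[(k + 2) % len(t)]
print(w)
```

k=1: add t[3]='v' → 'v'
k=3: add t[5]='v' → 'vv'
k=5: add t[7]='q' → 'vvq'
k=7: add t[1]='k' → 'vvqk'
k=9: add t[3]='v' → 'vvqkv'
k=11: add t[5]='v' → 'vvqkvv'
k=13: add t[7]='q' → 'vvqkvvq'

vvqkvvq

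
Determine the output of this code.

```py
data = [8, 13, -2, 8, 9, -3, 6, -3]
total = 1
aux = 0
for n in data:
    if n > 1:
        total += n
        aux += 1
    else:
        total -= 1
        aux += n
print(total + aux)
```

n=8: >1, total = 1+8 = 9; aux=1
n=13: >1, total = 9+13 = 22; aux=2
n=-2: not >1, total = 22-1 = 21; aux=0
n=8: >1, total = 21+8 = 29; aux=1
n=9: >1, total = 29+9 = 38; aux=2
n=-3: not >1, total = 38-1 = 37; aux=-1
n=6: >1, total = 37+6 = 43; aux=0
n=-3: not >1, total = 43-1 = 42; aux=-3
total+aux = 42+(-3) = 39

39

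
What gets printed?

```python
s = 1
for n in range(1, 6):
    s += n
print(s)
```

16

n=1: s = 1+1 = 2
n=2: s = 2+2 = 4
n=3: s = 4+3 = 7
n=4: s = 7+4 = 11
n=5: s = 11+5 = 16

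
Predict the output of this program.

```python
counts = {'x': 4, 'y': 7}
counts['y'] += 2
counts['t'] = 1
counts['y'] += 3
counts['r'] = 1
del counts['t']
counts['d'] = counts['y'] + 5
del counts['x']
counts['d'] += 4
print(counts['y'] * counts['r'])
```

counts['y'] = 7+2 = 9 → {'x': 4, 'y': 9}
counts['t'] = 1 → {'x': 4, 'y': 9, 't': 1}
counts['y'] = 9+3 = 12 → {'x': 4, 'y': 12, 't': 1}
counts['r'] = 1 → {'x': 4, 'y': 12, 't': 1, 'r': 1}
del 't' → {'x': 4, 'y': 12, 'r': 1}
counts['d'] = counts['y']+5 = 17 → {'x': 4, 'y': 12, 'r': 1, 'd': 17}
del 'x' → {'y': 12, 'r': 1, 'd': 17}
counts['d'] = 17+4 = 21 → {'y': 12, 'r': 1, 'd': 21}
counts['y']*counts['r'] = 12*1 = 12

12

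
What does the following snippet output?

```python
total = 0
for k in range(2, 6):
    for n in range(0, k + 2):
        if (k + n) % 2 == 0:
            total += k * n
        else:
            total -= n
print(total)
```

54

k=2,n=0: even sum, total = 0+0 = 0
k=2,n=1: odd sum, total = 0-1 = -1
k=2,n=2: even sum, total = (-1)+4 = 3
k=2,n=3: odd sum, total = 3-3 = 0
k=3,n=0: odd sum, total = 0-0 = 0
k=3,n=1: even sum, total = 0+3 = 3
k=3,n=2: odd sum, total = 3-2 = 1
k=3,n=3: even sum, total = 1+9 = 10
k=3,n=4: odd sum, total = 10-4 = 6
k=4,n=0: even sum, total = 6+0 = 6
k=4,n=1: odd sum, total = 6-1 = 5
k=4,n=2: even sum, total = 5+8 = 13
k=4,n=3: odd sum, total = 13-3 = 10
k=4,n=4: even sum, total = 10+16 = 26
k=4,n=5: odd sum, total = 26-5 = 21
k=5,n=0: odd sum, total = 21-0 = 21
k=5,n=1: even sum, total = 21+5 = 26
k=5,n=2: odd sum, total = 26-2 = 24
k=5,n=3: even sum, total = 24+15 = 39
k=5,n=4: odd sum, total = 39-4 = 35
k=5,n=5: even sum, total = 35+25 = 60
k=5,n=6: odd sum, total = 60-6 = 54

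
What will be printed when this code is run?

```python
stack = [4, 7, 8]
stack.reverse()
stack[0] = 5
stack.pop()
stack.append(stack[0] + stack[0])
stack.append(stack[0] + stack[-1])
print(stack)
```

[5, 7, 10, 15]

reverse → [8, 7, 4]
stack[0] = 5 → [5, 7, 4]
pop() removes 4 → [5, 7]
append stack[0]+stack[0] = 5+5 = 10 → [5, 7, 10]
append stack[0]+stack[-1] = 5+10 = 15 → [5, 7, 10, 15]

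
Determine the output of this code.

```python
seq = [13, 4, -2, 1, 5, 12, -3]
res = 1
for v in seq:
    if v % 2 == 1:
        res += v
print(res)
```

v=13: odd, res = 1+13 = 14
v=4: not odd
v=-2: not odd
v=1: odd, res = 14+1 = 15
v=5: odd, res = 15+5 = 20
v=12: not odd
v=-3: odd, res = 20+(-3) = 17

17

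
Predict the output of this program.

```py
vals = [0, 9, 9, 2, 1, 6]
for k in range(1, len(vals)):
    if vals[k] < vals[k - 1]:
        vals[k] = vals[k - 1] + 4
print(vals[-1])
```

21

k=1: 9>=0, unchanged → [0, 9, 9, 2, 1, 6]
k=2: 9>=9, unchanged → [0, 9, 9, 2, 1, 6]
k=3: 2<9, vals[3] = 9+4 = 13 → [0, 9, 9, 13, 1, 6]
k=4: 1<13, vals[4] = 13+4 = 17 → [0, 9, 9, 13, 17, 6]
k=5: 6<17, vals[5] = 17+4 = 21 → [0, 9, 9, 13, 17, 21]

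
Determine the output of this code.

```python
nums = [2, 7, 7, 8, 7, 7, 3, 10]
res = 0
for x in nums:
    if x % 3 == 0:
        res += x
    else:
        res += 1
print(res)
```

x=2: not %3==0, res = 0+1 = 1
x=7: not %3==0, res = 1+1 = 2
x=7: not %3==0, res = 2+1 = 3
x=8: not %3==0, res = 3+1 = 4
x=7: not %3==0, res = 4+1 = 5
x=7: not %3==0, res = 5+1 = 6
x=3: %3==0, res = 6+3 = 9
x=10: not %3==0, res = 9+1 = 10

10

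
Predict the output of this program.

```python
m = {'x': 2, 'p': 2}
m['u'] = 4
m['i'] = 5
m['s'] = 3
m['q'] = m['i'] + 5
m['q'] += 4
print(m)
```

{'x': 2, 'p': 2, 'u': 4, 'i': 5, 's': 3, 'q': 14}

m['u'] = 4 → {'x': 2, 'p': 2, 'u': 4}
m['i'] = 5 → {'x': 2, 'p': 2, 'u': 4, 'i': 5}
m['s'] = 3 → {'x': 2, 'p': 2, 'u': 4, 'i': 5, 's': 3}
m['q'] = m['i']+5 = 10 → {'x': 2, 'p': 2, 'u': 4, 'i': 5, 's': 3, 'q': 10}
m['q'] = 10+4 = 14 → {'x': 2, 'p': 2, 'u': 4, 'i': 5, 's': 3, 'q': 14}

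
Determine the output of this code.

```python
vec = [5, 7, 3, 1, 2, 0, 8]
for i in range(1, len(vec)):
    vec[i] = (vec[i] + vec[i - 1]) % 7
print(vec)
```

[5, 5, 1, 2, 4, 4, 5]

i=1: vec[1] = (7+5)%7 = 5 → [5, 5, 3, 1, 2, 0, 8]
i=2: vec[2] = (3+5)%7 = 1 → [5, 5, 1, 1, 2, 0, 8]
i=3: vec[3] = (1+1)%7 = 2 → [5, 5, 1, 2, 2, 0, 8]
i=4: vec[4] = (2+2)%7 = 4 → [5, 5, 1, 2, 4, 0, 8]
i=5: vec[5] = (0+4)%7 = 4 → [5, 5, 1, 2, 4, 4, 8]
i=6: vec[6] = (8+4)%7 = 5 → [5, 5, 1, 2, 4, 4, 5]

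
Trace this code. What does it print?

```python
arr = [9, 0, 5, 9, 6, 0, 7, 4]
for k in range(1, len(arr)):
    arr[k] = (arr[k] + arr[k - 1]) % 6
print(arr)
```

k=1: arr[1] = (0+9)%6 = 3 → [9, 3, 5, 9, 6, 0, 7, 4]
k=2: arr[2] = (5+3)%6 = 2 → [9, 3, 2, 9, 6, 0, 7, 4]
k=3: arr[3] = (9+2)%6 = 5 → [9, 3, 2, 5, 6, 0, 7, 4]
k=4: arr[4] = (6+5)%6 = 5 → [9, 3, 2, 5, 5, 0, 7, 4]
k=5: arr[5] = (0+5)%6 = 5 → [9, 3, 2, 5, 5, 5, 7, 4]
k=6: arr[6] = (7+5)%6 = 0 → [9, 3, 2, 5, 5, 5, 0, 4]
k=7: arr[7] = (4+0)%6 = 4 → [9, 3, 2, 5, 5, 5, 0, 4]

[9, 3, 2, 5, 5, 5, 0, 4]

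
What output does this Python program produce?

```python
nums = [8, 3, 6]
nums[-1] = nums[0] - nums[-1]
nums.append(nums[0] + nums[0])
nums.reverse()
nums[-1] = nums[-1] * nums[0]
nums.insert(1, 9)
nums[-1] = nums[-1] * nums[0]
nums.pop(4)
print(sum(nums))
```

30

nums[-1] = nums[0]-nums[-1] = 8-6 = 2 → [8, 3, 2]
append nums[0]+nums[0] = 8+8 = 16 → [8, 3, 2, 16]
reverse → [16, 2, 3, 8]
nums[-1] = nums[-1]*nums[0] = 8*16 = 128 → [16, 2, 3, 128]
insert 9 at 1 → [16, 9, 2, 3, 128]
nums[-1] = nums[-1]*nums[0] = 128*16 = 2048 → [16, 9, 2, 3, 2048]
pop(4) removes 2048 → [16, 9, 2, 3]
sum = 30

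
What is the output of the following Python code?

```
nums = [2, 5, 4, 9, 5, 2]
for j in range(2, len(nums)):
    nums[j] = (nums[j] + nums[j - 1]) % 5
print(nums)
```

j=2: nums[2] = (4+5)%5 = 4 → [2, 5, 4, 9, 5, 2]
j=3: nums[3] = (9+4)%5 = 3 → [2, 5, 4, 3, 5, 2]
j=4: nums[4] = (5+3)%5 = 3 → [2, 5, 4, 3, 3, 2]
j=5: nums[5] = (2+3)%5 = 0 → [2, 5, 4, 3, 3, 0]

[2, 5, 4, 3, 3, 0]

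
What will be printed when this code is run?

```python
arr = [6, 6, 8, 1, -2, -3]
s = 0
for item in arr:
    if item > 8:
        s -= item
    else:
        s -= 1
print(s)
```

-6

item=6: not >8, s = 0-1 = -1
item=6: not >8, s = (-1)-1 = -2
item=8: not >8, s = (-2)-1 = -3
item=1: not >8, s = (-3)-1 = -4
item=-2: not >8, s = (-4)-1 = -5
item=-3: not >8, s = (-5)-1 = -6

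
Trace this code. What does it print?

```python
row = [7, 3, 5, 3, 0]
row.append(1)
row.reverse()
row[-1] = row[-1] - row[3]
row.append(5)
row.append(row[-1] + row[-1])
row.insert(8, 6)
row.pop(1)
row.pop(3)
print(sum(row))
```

32

append 1 → [7, 3, 5, 3, 0, 1]
reverse → [1, 0, 3, 5, 3, 7]
row[-1] = row[-1]-row[3] = 7-5 = 2 → [1, 0, 3, 5, 3, 2]
append 5 → [1, 0, 3, 5, 3, 2, 5]
append row[-1]+row[-1] = 5+5 = 10 → [1, 0, 3, 5, 3, 2, 5, 10]
insert 6 at 8 → [1, 0, 3, 5, 3, 2, 5, 10, 6]
pop(1) removes 0 → [1, 3, 5, 3, 2, 5, 10, 6]
pop(3) removes 3 → [1, 3, 5, 2, 5, 10, 6]
sum = 32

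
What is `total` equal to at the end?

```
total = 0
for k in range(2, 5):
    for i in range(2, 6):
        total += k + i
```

78

k=2,i=2: total = 0+4 = 4
k=2,i=3: total = 4+5 = 9
k=2,i=4: total = 9+6 = 15
k=2,i=5: total = 15+7 = 22
k=3,i=2: total = 22+5 = 27
k=3,i=3: total = 27+6 = 33
k=3,i=4: total = 33+7 = 40
k=3,i=5: total = 40+8 = 48
k=4,i=2: total = 48+6 = 54
k=4,i=3: total = 54+7 = 61
k=4,i=4: total = 61+8 = 69
k=4,i=5: total = 69+9 = 78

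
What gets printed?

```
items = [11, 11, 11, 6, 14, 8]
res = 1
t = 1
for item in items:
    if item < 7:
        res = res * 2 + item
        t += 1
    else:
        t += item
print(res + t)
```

item=11: not <7; t=12
item=11: not <7; t=23
item=11: not <7; t=34
item=6: <7, res = 1*2+6 = 8; t=35
item=14: not <7; t=49
item=8: not <7; t=57
res+t = 8+57 = 65

65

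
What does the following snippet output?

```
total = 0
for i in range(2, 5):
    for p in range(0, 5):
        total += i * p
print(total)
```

i=2,p=0: total = 0+0 = 0
i=2,p=1: total = 0+2 = 2
i=2,p=2: total = 2+4 = 6
i=2,p=3: total = 6+6 = 12
i=2,p=4: total = 12+8 = 20
i=3,p=0: total = 20+0 = 20
i=3,p=1: total = 20+3 = 23
i=3,p=2: total = 23+6 = 29
i=3,p=3: total = 29+9 = 38
i=3,p=4: total = 38+12 = 50
i=4,p=0: total = 50+0 = 50
i=4,p=1: total = 50+4 = 54
i=4,p=2: total = 54+8 = 62
i=4,p=3: total = 62+12 = 74
i=4,p=4: total = 74+16 = 90

90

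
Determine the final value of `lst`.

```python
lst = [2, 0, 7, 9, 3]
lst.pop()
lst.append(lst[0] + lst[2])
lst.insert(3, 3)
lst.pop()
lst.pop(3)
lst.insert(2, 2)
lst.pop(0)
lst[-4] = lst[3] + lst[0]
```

[9, 2, 7, 9]

pop() removes 3 → [2, 0, 7, 9]
append lst[0]+lst[2] = 2+7 = 9 → [2, 0, 7, 9, 9]
insert 3 at 3 → [2, 0, 7, 3, 9, 9]
pop() removes 9 → [2, 0, 7, 3, 9]
pop(3) removes 3 → [2, 0, 7, 9]
insert 2 at 2 → [2, 0, 2, 7, 9]
pop(0) removes 2 → [0, 2, 7, 9]
lst[-4] = lst[3]+lst[0] = 9+0 = 9 → [9, 2, 7, 9]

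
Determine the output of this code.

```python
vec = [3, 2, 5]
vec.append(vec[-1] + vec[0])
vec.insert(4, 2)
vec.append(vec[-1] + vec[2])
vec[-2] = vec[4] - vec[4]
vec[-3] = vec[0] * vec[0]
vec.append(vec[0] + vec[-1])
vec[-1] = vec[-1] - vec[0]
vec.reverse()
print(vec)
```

[7, 7, 0, 9, 5, 2, 3]

append vec[-1]+vec[0] = 5+3 = 8 → [3, 2, 5, 8]
insert 2 at 4 → [3, 2, 5, 8, 2]
append vec[-1]+vec[2] = 2+5 = 7 → [3, 2, 5, 8, 2, 7]
vec[-2] = vec[4]-vec[4] = 2-2 = 0 → [3, 2, 5, 8, 0, 7]
vec[-3] = vec[0]*vec[0] = 3*3 = 9 → [3, 2, 5, 9, 0, 7]
append vec[0]+vec[-1] = 3+7 = 10 → [3, 2, 5, 9, 0, 7, 10]
vec[-1] = vec[-1]-vec[0] = 10-3 = 7 → [3, 2, 5, 9, 0, 7, 7]
reverse → [7, 7, 0, 9, 5, 2, 3]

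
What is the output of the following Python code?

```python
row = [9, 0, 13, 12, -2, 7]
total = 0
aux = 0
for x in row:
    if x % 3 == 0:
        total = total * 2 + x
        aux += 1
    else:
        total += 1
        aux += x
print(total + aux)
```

73

x=9: %3==0, total = 0*2+9 = 9; aux=1
x=0: %3==0, total = 9*2+0 = 18; aux=2
x=13: not %3==0, total = 18+1 = 19; aux=15
x=12: %3==0, total = 19*2+12 = 50; aux=16
x=-2: not %3==0, total = 50+1 = 51; aux=14
x=7: not %3==0, total = 51+1 = 52; aux=21
total+aux = 52+21 = 73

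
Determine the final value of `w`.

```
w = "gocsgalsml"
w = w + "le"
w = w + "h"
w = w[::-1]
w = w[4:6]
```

+ 'le' → 'gocsgalsmlle'
+ 'h' → 'gocsgalsmlleh'
reverse → 'hellmslagscog'
slice [4:6] → 'ms'

'ms'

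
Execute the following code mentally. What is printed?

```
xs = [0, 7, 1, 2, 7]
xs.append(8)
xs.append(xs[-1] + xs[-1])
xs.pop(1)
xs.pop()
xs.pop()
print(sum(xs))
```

10

append 8 → [0, 7, 1, 2, 7, 8]
append xs[-1]+xs[-1] = 8+8 = 16 → [0, 7, 1, 2, 7, 8, 16]
pop(1) removes 7 → [0, 1, 2, 7, 8, 16]
pop() removes 16 → [0, 1, 2, 7, 8]
pop() removes 8 → [0, 1, 2, 7]
sum = 10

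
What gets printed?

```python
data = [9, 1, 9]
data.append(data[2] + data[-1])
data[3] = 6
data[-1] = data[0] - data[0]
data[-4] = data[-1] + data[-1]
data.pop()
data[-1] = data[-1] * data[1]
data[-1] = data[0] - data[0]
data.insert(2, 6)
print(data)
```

append data[2]+data[-1] = 9+9 = 18 → [9, 1, 9, 18]
data[3] = 6 → [9, 1, 9, 6]
data[-1] = data[0]-data[0] = 9-9 = 0 → [9, 1, 9, 0]
data[-4] = data[-1]+data[-1] = 0+0 = 0 → [0, 1, 9, 0]
pop() removes 0 → [0, 1, 9]
data[-1] = data[-1]*data[1] = 9*1 = 9 → [0, 1, 9]
data[-1] = data[0]-data[0] = 0-0 = 0 → [0, 1, 0]
insert 6 at 2 → [0, 1, 6, 0]

[0, 1, 6, 0]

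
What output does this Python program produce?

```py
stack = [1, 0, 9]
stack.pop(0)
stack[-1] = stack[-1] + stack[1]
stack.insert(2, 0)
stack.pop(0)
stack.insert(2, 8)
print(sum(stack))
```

pop(0) removes 1 → [0, 9]
stack[-1] = stack[-1]+stack[1] = 9+9 = 18 → [0, 18]
insert 0 at 2 → [0, 18, 0]
pop(0) removes 0 → [18, 0]
insert 8 at 2 → [18, 0, 8]
sum = 26

26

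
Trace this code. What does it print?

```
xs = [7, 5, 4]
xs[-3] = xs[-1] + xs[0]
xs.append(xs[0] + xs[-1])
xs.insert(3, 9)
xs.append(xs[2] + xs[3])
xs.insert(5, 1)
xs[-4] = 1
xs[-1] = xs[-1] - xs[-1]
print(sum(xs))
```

xs[-3] = xs[-1]+xs[0] = 4+7 = 11 → [11, 5, 4]
append xs[0]+xs[-1] = 11+4 = 15 → [11, 5, 4, 15]
insert 9 at 3 → [11, 5, 4, 9, 15]
append xs[2]+xs[3] = 4+9 = 13 → [11, 5, 4, 9, 15, 13]
insert 1 at 5 → [11, 5, 4, 9, 15, 1, 13]
xs[-4] = 1 → [11, 5, 4, 1, 15, 1, 13]
xs[-1] = xs[-1]-xs[-1] = 13-13 = 0 → [11, 5, 4, 1, 15, 1, 0]
sum = 37

37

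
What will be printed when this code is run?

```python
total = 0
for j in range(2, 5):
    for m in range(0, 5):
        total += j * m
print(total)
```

90

j=2,m=0: total = 0+0 = 0
j=2,m=1: total = 0+2 = 2
j=2,m=2: total = 2+4 = 6
j=2,m=3: total = 6+6 = 12
j=2,m=4: total = 12+8 = 20
j=3,m=0: total = 20+0 = 20
j=3,m=1: total = 20+3 = 23
j=3,m=2: total = 23+6 = 29
j=3,m=3: total = 29+9 = 38
j=3,m=4: total = 38+12 = 50
j=4,m=0: total = 50+0 = 50
j=4,m=1: total = 50+4 = 54
j=4,m=2: total = 54+8 = 62
j=4,m=3: total = 62+12 = 74
j=4,m=4: total = 74+16 = 90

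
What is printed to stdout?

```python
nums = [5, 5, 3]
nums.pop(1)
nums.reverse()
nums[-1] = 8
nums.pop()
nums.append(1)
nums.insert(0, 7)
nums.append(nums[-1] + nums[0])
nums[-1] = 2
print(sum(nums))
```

pop(1) removes 5 → [5, 3]
reverse → [3, 5]
nums[-1] = 8 → [3, 8]
pop() removes 8 → [3]
append 1 → [3, 1]
insert 7 at 0 → [7, 3, 1]
append nums[-1]+nums[0] = 1+7 = 8 → [7, 3, 1, 8]
nums[-1] = 2 → [7, 3, 1, 2]
sum = 13

13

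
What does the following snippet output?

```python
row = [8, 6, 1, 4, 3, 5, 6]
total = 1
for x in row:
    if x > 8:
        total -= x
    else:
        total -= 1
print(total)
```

-6

x=8: not >8, total = 1-1 = 0
x=6: not >8, total = 0-1 = -1
x=1: not >8, total = (-1)-1 = -2
x=4: not >8, total = (-2)-1 = -3
x=3: not >8, total = (-3)-1 = -4
x=5: not >8, total = (-4)-1 = -5
x=6: not >8, total = (-5)-1 = -6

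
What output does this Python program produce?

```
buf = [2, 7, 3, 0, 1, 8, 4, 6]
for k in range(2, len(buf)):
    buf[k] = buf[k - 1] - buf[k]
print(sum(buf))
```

-9

k=2: buf[2] = 7-3 = 4 → [2, 7, 4, 0, 1, 8, 4, 6]
k=3: buf[3] = 4-0 = 4 → [2, 7, 4, 4, 1, 8, 4, 6]
k=4: buf[4] = 4-1 = 3 → [2, 7, 4, 4, 3, 8, 4, 6]
k=5: buf[5] = 3-8 = -5 → [2, 7, 4, 4, 3, -5, 4, 6]
k=6: buf[6] = (-5)-4 = -9 → [2, 7, 4, 4, 3, -5, -9, 6]
k=7: buf[7] = (-9)-6 = -15 → [2, 7, 4, 4, 3, -5, -9, -15]
sum = -9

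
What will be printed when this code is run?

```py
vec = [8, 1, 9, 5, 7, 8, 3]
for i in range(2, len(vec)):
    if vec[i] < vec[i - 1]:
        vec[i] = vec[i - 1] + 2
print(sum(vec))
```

74

i=2: 9>=1, unchanged → [8, 1, 9, 5, 7, 8, 3]
i=3: 5<9, vec[3] = 9+2 = 11 → [8, 1, 9, 11, 7, 8, 3]
i=4: 7<11, vec[4] = 11+2 = 13 → [8, 1, 9, 11, 13, 8, 3]
i=5: 8<13, vec[5] = 13+2 = 15 → [8, 1, 9, 11, 13, 15, 3]
i=6: 3<15, vec[6] = 15+2 = 17 → [8, 1, 9, 11, 13, 15, 17]
sum = 74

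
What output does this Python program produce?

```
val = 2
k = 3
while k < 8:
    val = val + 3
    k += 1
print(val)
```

k=3: val = 2+3 = 5
k=4: val = 5+3 = 8
k=5: val = 8+3 = 11
k=6: val = 11+3 = 14
k=7: val = 14+3 = 17

17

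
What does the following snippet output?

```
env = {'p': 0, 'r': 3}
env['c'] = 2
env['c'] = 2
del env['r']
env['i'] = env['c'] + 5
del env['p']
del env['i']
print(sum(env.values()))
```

env['c'] = 2 → {'p': 0, 'r': 3, 'c': 2}
env['c'] = 2 → {'p': 0, 'r': 3, 'c': 2}
del 'r' → {'p': 0, 'c': 2}
env['i'] = env['c']+5 = 7 → {'p': 0, 'c': 2, 'i': 7}
del 'p' → {'c': 2, 'i': 7}
del 'i' → {'c': 2}
sum of values = 2

2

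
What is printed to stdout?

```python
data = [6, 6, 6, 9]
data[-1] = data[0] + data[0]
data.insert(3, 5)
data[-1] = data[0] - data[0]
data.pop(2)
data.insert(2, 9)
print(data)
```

[6, 6, 9, 5, 0]

data[-1] = data[0]+data[0] = 6+6 = 12 → [6, 6, 6, 12]
insert 5 at 3 → [6, 6, 6, 5, 12]
data[-1] = data[0]-data[0] = 6-6 = 0 → [6, 6, 6, 5, 0]
pop(2) removes 6 → [6, 6, 5, 0]
insert 9 at 2 → [6, 6, 9, 5, 0]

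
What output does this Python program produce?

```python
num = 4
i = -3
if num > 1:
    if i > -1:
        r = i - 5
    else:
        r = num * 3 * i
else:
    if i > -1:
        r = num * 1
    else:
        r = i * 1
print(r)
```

num=4, i=-3
num > 1 is True; i > -1 is False
→ r = num * 3 * i = -36

-36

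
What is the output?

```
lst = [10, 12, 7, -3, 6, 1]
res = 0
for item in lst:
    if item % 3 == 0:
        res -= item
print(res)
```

-15

item=10: not %3==0
item=12: %3==0, res = 0-12 = -12
item=7: not %3==0
item=-3: %3==0, res = (-12)-(-3) = -9
item=6: %3==0, res = (-9)-6 = -15
item=1: not %3==0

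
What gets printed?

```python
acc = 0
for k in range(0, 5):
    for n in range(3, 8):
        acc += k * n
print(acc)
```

250

k=0,n=3: acc = 0+0 = 0
k=0,n=4: acc = 0+0 = 0
k=0,n=5: acc = 0+0 = 0
k=0,n=6: acc = 0+0 = 0
k=0,n=7: acc = 0+0 = 0
k=1,n=3: acc = 0+3 = 3
k=1,n=4: acc = 3+4 = 7
k=1,n=5: acc = 7+5 = 12
k=1,n=6: acc = 12+6 = 18
k=1,n=7: acc = 18+7 = 25
k=2,n=3: acc = 25+6 = 31
k=2,n=4: acc = 31+8 = 39
k=2,n=5: acc = 39+10 = 49
k=2,n=6: acc = 49+12 = 61
k=2,n=7: acc = 61+14 = 75
k=3,n=3: acc = 75+9 = 84
k=3,n=4: acc = 84+12 = 96
k=3,n=5: acc = 96+15 = 111
k=3,n=6: acc = 111+18 = 129
k=3,n=7: acc = 129+21 = 150
k=4,n=3: acc = 150+12 = 162
k=4,n=4: acc = 162+16 = 178
k=4,n=5: acc = 178+20 = 198
k=4,n=6: acc = 198+24 = 222
k=4,n=7: acc = 222+28 = 250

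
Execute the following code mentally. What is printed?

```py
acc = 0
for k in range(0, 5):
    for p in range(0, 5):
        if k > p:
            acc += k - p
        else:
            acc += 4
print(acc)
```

80

k=0,p=0: not 0>0, acc = 0+4 = 4
k=0,p=1: not 0>1, acc = 4+4 = 8
k=0,p=2: not 0>2, acc = 8+4 = 12
k=0,p=3: not 0>3, acc = 12+4 = 16
k=0,p=4: not 0>4, acc = 16+4 = 20
k=1,p=0: 1>0, acc = 20+1 = 21
k=1,p=1: not 1>1, acc = 21+4 = 25
k=1,p=2: not 1>2, acc = 25+4 = 29
k=1,p=3: not 1>3, acc = 29+4 = 33
k=1,p=4: not 1>4, acc = 33+4 = 37
k=2,p=0: 2>0, acc = 37+2 = 39
k=2,p=1: 2>1, acc = 39+1 = 40
k=2,p=2: not 2>2, acc = 40+4 = 44
k=2,p=3: not 2>3, acc = 44+4 = 48
k=2,p=4: not 2>4, acc = 48+4 = 52
k=3,p=0: 3>0, acc = 52+3 = 55
k=3,p=1: 3>1, acc = 55+2 = 57
k=3,p=2: 3>2, acc = 57+1 = 58
k=3,p=3: not 3>3, acc = 58+4 = 62
k=3,p=4: not 3>4, acc = 62+4 = 66
k=4,p=0: 4>0, acc = 66+4 = 70
k=4,p=1: 4>1, acc = 70+3 = 73
k=4,p=2: 4>2, acc = 73+2 = 75
k=4,p=3: 4>3, acc = 75+1 = 76
k=4,p=4: not 4>4, acc = 76+4 = 80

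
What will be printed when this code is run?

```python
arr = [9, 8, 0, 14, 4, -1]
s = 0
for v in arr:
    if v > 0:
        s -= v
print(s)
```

v=9: >0, s = 0-9 = -9
v=8: >0, s = (-9)-8 = -17
v=0: not >0
v=14: >0, s = (-17)-14 = -31
v=4: >0, s = (-31)-4 = -35
v=-1: not >0

-35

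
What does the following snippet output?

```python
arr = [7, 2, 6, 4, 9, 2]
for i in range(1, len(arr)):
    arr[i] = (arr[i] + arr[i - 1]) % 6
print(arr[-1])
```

i=1: arr[1] = (2+7)%6 = 3 → [7, 3, 6, 4, 9, 2]
i=2: arr[2] = (6+3)%6 = 3 → [7, 3, 3, 4, 9, 2]
i=3: arr[3] = (4+3)%6 = 1 → [7, 3, 3, 1, 9, 2]
i=4: arr[4] = (9+1)%6 = 4 → [7, 3, 3, 1, 4, 2]
i=5: arr[5] = (2+4)%6 = 0 → [7, 3, 3, 1, 4, 0]

0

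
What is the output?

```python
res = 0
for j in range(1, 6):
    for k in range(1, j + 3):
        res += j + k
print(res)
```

j=1,k=1: res = 0+2 = 2
j=1,k=2: res = 2+3 = 5
j=1,k=3: res = 5+4 = 9
j=2,k=1: res = 9+3 = 12
j=2,k=2: res = 12+4 = 16
j=2,k=3: res = 16+5 = 21
j=2,k=4: res = 21+6 = 27
j=3,k=1: res = 27+4 = 31
j=3,k=2: res = 31+5 = 36
j=3,k=3: res = 36+6 = 42
j=3,k=4: res = 42+7 = 49
j=3,k=5: res = 49+8 = 57
j=4,k=1: res = 57+5 = 62
j=4,k=2: res = 62+6 = 68
j=4,k=3: res = 68+7 = 75
j=4,k=4: res = 75+8 = 83
j=4,k=5: res = 83+9 = 92
j=4,k=6: res = 92+10 = 102
j=5,k=1: res = 102+6 = 108
j=5,k=2: res = 108+7 = 115
j=5,k=3: res = 115+8 = 123
j=5,k=4: res = 123+9 = 132
j=5,k=5: res = 132+10 = 142
j=5,k=6: res = 142+11 = 153
j=5,k=7: res = 153+12 = 165

165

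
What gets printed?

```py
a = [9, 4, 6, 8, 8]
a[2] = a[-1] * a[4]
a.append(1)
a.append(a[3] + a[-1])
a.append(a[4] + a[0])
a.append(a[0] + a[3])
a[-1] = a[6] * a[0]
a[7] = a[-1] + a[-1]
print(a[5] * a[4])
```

8

a[2] = a[-1]*a[4] = 8*8 = 64 → [9, 4, 64, 8, 8]
append 1 → [9, 4, 64, 8, 8, 1]
append a[3]+a[-1] = 8+1 = 9 → [9, 4, 64, 8, 8, 1, 9]
append a[4]+a[0] = 8+9 = 17 → [9, 4, 64, 8, 8, 1, 9, 17]
append a[0]+a[3] = 9+8 = 17 → [9, 4, 64, 8, 8, 1, 9, 17, 17]
a[-1] = a[6]*a[0] = 9*9 = 81 → [9, 4, 64, 8, 8, 1, 9, 17, 81]
a[7] = a[-1]+a[-1] = 81+81 = 162 → [9, 4, 64, 8, 8, 1, 9, 162, 81]
a[5]*a[4] = 1*8 = 8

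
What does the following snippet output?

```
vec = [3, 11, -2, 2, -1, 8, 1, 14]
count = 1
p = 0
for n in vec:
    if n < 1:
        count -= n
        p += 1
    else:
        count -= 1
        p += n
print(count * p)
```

-82

n=3: not <1, count = 1-1 = 0; p=3
n=11: not <1, count = 0-1 = -1; p=14
n=-2: <1, count = (-1)-(-2) = 1; p=15
n=2: not <1, count = 1-1 = 0; p=17
n=-1: <1, count = 0-(-1) = 1; p=18
n=8: not <1, count = 1-1 = 0; p=26
n=1: not <1, count = 0-1 = -1; p=27
n=14: not <1, count = (-1)-1 = -2; p=41
count*p = (-2)*41 = -82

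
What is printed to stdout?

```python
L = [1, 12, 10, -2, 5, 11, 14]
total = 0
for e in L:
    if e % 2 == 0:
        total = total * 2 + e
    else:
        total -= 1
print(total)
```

126

e=1: not even, total = 0-1 = -1
e=12: even, total = (-1)*2+12 = 10
e=10: even, total = 10*2+10 = 30
e=-2: even, total = 30*2+(-2) = 58
e=5: not even, total = 58-1 = 57
e=11: not even, total = 57-1 = 56
e=14: even, total = 56*2+14 = 126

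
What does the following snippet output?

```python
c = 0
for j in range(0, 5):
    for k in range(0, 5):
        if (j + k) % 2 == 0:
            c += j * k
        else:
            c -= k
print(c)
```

j=0,k=0: even sum, c = 0+0 = 0
j=0,k=1: odd sum, c = 0-1 = -1
j=0,k=2: even sum, c = (-1)+0 = -1
j=0,k=3: odd sum, c = (-1)-3 = -4
j=0,k=4: even sum, c = (-4)+0 = -4
j=1,k=0: odd sum, c = (-4)-0 = -4
j=1,k=1: even sum, c = (-4)+1 = -3
j=1,k=2: odd sum, c = (-3)-2 = -5
j=1,k=3: even sum, c = (-5)+3 = -2
j=1,k=4: odd sum, c = (-2)-4 = -6
j=2,k=0: even sum, c = (-6)+0 = -6
j=2,k=1: odd sum, c = (-6)-1 = -7
j=2,k=2: even sum, c = (-7)+4 = -3
j=2,k=3: odd sum, c = (-3)-3 = -6
j=2,k=4: even sum, c = (-6)+8 = 2
j=3,k=0: odd sum, c = 2-0 = 2
j=3,k=1: even sum, c = 2+3 = 5
j=3,k=2: odd sum, c = 5-2 = 3
j=3,k=3: even sum, c = 3+9 = 12
j=3,k=4: odd sum, c = 12-4 = 8
j=4,k=0: even sum, c = 8+0 = 8
j=4,k=1: odd sum, c = 8-1 = 7
j=4,k=2: even sum, c = 7+8 = 15
j=4,k=3: odd sum, c = 15-3 = 12
j=4,k=4: even sum, c = 12+16 = 28

28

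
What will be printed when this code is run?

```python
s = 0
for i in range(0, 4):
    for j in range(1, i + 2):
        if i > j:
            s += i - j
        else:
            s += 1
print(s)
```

11

i=0,j=1: not 0>1, s = 0+1 = 1
i=1,j=1: not 1>1, s = 1+1 = 2
i=1,j=2: not 1>2, s = 2+1 = 3
i=2,j=1: 2>1, s = 3+1 = 4
i=2,j=2: not 2>2, s = 4+1 = 5
i=2,j=3: not 2>3, s = 5+1 = 6
i=3,j=1: 3>1, s = 6+2 = 8
i=3,j=2: 3>2, s = 8+1 = 9
i=3,j=3: not 3>3, s = 9+1 = 10
i=3,j=4: not 3>4, s = 10+1 = 11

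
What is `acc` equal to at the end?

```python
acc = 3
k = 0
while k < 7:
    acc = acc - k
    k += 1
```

-18

k=0: acc = 3-0 = 3
k=1: acc = 3-1 = 2
k=2: acc = 2-2 = 0
k=3: acc = 0-3 = -3
k=4: acc = (-3)-4 = -7
k=5: acc = (-7)-5 = -12
k=6: acc = (-12)-6 = -18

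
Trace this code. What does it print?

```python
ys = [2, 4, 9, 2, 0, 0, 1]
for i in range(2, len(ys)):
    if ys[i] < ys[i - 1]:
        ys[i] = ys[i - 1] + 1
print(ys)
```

i=2: 9>=4, unchanged → [2, 4, 9, 2, 0, 0, 1]
i=3: 2<9, ys[3] = 9+1 = 10 → [2, 4, 9, 10, 0, 0, 1]
i=4: 0<10, ys[4] = 10+1 = 11 → [2, 4, 9, 10, 11, 0, 1]
i=5: 0<11, ys[5] = 11+1 = 12 → [2, 4, 9, 10, 11, 12, 1]
i=6: 1<12, ys[6] = 12+1 = 13 → [2, 4, 9, 10, 11, 12, 13]

[2, 4, 9, 10, 11, 12, 13]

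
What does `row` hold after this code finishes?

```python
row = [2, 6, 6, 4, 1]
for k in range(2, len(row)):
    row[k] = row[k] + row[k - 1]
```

k=2: row[2] = 6+6 = 12 → [2, 6, 12, 4, 1]
k=3: row[3] = 4+12 = 16 → [2, 6, 12, 16, 1]
k=4: row[4] = 1+16 = 17 → [2, 6, 12, 16, 17]

[2, 6, 12, 16, 17]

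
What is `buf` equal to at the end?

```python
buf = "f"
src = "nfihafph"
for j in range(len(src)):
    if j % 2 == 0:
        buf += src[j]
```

'fniap'

j=0: add 'n' → 'fn'
j=1: skip
j=2: add 'i' → 'fni'
j=3: skip
j=4: add 'a' → 'fnia'
j=5: skip
j=6: add 'p' → 'fniap'
j=7: skip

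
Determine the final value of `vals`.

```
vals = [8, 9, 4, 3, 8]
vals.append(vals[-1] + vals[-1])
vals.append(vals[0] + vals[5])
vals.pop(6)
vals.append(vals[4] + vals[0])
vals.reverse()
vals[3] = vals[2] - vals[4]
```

append vals[-1]+vals[-1] = 8+8 = 16 → [8, 9, 4, 3, 8, 16]
append vals[0]+vals[5] = 8+16 = 24 → [8, 9, 4, 3, 8, 16, 24]
pop(6) removes 24 → [8, 9, 4, 3, 8, 16]
append vals[4]+vals[0] = 8+8 = 16 → [8, 9, 4, 3, 8, 16, 16]
reverse → [16, 16, 8, 3, 4, 9, 8]
vals[3] = vals[2]-vals[4] = 8-4 = 4 → [16, 16, 8, 4, 4, 9, 8]

[16, 16, 8, 4, 4, 9, 8]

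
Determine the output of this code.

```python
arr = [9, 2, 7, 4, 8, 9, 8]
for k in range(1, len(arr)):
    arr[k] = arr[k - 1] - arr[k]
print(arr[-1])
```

k=1: arr[1] = 9-2 = 7 → [9, 7, 7, 4, 8, 9, 8]
k=2: arr[2] = 7-7 = 0 → [9, 7, 0, 4, 8, 9, 8]
k=3: arr[3] = 0-4 = -4 → [9, 7, 0, -4, 8, 9, 8]
k=4: arr[4] = (-4)-8 = -12 → [9, 7, 0, -4, -12, 9, 8]
k=5: arr[5] = (-12)-9 = -21 → [9, 7, 0, -4, -12, -21, 8]
k=6: arr[6] = (-21)-8 = -29 → [9, 7, 0, -4, -12, -21, -29]

-29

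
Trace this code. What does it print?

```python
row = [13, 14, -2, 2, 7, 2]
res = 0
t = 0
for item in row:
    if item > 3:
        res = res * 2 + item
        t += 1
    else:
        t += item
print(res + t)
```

item=13: >3, res = 0*2+13 = 13; t=1
item=14: >3, res = 13*2+14 = 40; t=2
item=-2: not >3; t=0
item=2: not >3; t=2
item=7: >3, res = 40*2+7 = 87; t=3
item=2: not >3; t=5
res+t = 87+5 = 92

92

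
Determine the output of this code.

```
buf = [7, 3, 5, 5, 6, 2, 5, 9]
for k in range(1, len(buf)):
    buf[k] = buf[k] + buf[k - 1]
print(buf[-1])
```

k=1: buf[1] = 3+7 = 10 → [7, 10, 5, 5, 6, 2, 5, 9]
k=2: buf[2] = 5+10 = 15 → [7, 10, 15, 5, 6, 2, 5, 9]
k=3: buf[3] = 5+15 = 20 → [7, 10, 15, 20, 6, 2, 5, 9]
k=4: buf[4] = 6+20 = 26 → [7, 10, 15, 20, 26, 2, 5, 9]
k=5: buf[5] = 2+26 = 28 → [7, 10, 15, 20, 26, 28, 5, 9]
k=6: buf[6] = 5+28 = 33 → [7, 10, 15, 20, 26, 28, 33, 9]
k=7: buf[7] = 9+33 = 42 → [7, 10, 15, 20, 26, 28, 33, 42]

42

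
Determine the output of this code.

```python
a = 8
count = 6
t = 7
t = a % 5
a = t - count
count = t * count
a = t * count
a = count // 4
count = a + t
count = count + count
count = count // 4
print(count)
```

3

t = 8%5 = 3
a = 3-6 = -3
count = 3*6 = 18
a = 3*18 = 54
a = 18//4 = 4
count = 4+3 = 7
count = 7+7 = 14
count = 14//4 = 3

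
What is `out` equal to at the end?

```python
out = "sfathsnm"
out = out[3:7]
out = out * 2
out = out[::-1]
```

slice [3:7] → 'thsn'
repeat ×2 → 'thsnthsn'
reverse → 'nshtnsht'

'nshtnsht'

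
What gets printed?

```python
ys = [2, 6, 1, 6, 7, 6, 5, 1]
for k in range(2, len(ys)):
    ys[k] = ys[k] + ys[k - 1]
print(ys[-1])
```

32

k=2: ys[2] = 1+6 = 7 → [2, 6, 7, 6, 7, 6, 5, 1]
k=3: ys[3] = 6+7 = 13 → [2, 6, 7, 13, 7, 6, 5, 1]
k=4: ys[4] = 7+13 = 20 → [2, 6, 7, 13, 20, 6, 5, 1]
k=5: ys[5] = 6+20 = 26 → [2, 6, 7, 13, 20, 26, 5, 1]
k=6: ys[6] = 5+26 = 31 → [2, 6, 7, 13, 20, 26, 31, 1]
k=7: ys[7] = 1+31 = 32 → [2, 6, 7, 13, 20, 26, 31, 32]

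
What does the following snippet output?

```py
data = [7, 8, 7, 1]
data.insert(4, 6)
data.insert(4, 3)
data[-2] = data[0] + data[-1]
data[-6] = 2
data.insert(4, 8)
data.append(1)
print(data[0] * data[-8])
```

insert 6 at 4 → [7, 8, 7, 1, 6]
insert 3 at 4 → [7, 8, 7, 1, 3, 6]
data[-2] = data[0]+data[-1] = 7+6 = 13 → [7, 8, 7, 1, 13, 6]
data[-6] = 2 → [2, 8, 7, 1, 13, 6]
insert 8 at 4 → [2, 8, 7, 1, 8, 13, 6]
append 1 → [2, 8, 7, 1, 8, 13, 6, 1]
data[0]*data[-8] = 2*2 = 4

4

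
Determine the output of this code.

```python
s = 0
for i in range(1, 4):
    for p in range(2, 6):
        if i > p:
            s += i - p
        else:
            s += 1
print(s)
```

12

i=1,p=2: not 1>2, s = 0+1 = 1
i=1,p=3: not 1>3, s = 1+1 = 2
i=1,p=4: not 1>4, s = 2+1 = 3
i=1,p=5: not 1>5, s = 3+1 = 4
i=2,p=2: not 2>2, s = 4+1 = 5
i=2,p=3: not 2>3, s = 5+1 = 6
i=2,p=4: not 2>4, s = 6+1 = 7
i=2,p=5: not 2>5, s = 7+1 = 8
i=3,p=2: 3>2, s = 8+1 = 9
i=3,p=3: not 3>3, s = 9+1 = 10
i=3,p=4: not 3>4, s = 10+1 = 11
i=3,p=5: not 3>5, s = 11+1 = 12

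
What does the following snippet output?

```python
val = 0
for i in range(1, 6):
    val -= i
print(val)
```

i=1: val = 0-1 = -1
i=2: val = (-1)-2 = -3
i=3: val = (-3)-3 = -6
i=4: val = (-6)-4 = -10
i=5: val = (-10)-5 = -15

-15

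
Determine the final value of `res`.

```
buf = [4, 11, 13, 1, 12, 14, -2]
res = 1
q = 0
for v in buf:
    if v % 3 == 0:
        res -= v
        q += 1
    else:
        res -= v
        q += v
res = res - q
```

v=4: not %3==0, res = 1-4 = -3; q=4
v=11: not %3==0, res = (-3)-11 = -14; q=15
v=13: not %3==0, res = (-14)-13 = -27; q=28
v=1: not %3==0, res = (-27)-1 = -28; q=29
v=12: %3==0, res = (-28)-12 = -40; q=30
v=14: not %3==0, res = (-40)-14 = -54; q=44
v=-2: not %3==0, res = (-54)-(-2) = -52; q=42
res-q = (-52)-42 = -94

-94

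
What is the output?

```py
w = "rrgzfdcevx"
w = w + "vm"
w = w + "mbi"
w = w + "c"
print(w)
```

+ 'vm' → 'rrgzfdcevxvm'
+ 'mbi' → 'rrgzfdcevxvmmbi'
+ 'c' → 'rrgzfdcevxvmmbic'

rrgzfdcevxvmmbic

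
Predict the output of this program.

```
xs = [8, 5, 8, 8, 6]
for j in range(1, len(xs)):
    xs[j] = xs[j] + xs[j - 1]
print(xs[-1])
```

j=1: xs[1] = 5+8 = 13 → [8, 13, 8, 8, 6]
j=2: xs[2] = 8+13 = 21 → [8, 13, 21, 8, 6]
j=3: xs[3] = 8+21 = 29 → [8, 13, 21, 29, 6]
j=4: xs[4] = 6+29 = 35 → [8, 13, 21, 29, 35]

35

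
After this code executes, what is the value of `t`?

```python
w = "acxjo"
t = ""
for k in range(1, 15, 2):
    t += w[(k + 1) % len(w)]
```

'xocjaxo'

k=1: add w[2]='x' → 'x'
k=3: add w[4]='o' → 'xo'
k=5: add w[1]='c' → 'xoc'
k=7: add w[3]='j' → 'xocj'
k=9: add w[0]='a' → 'xocja'
k=11: add w[2]='x' → 'xocjax'
k=13: add w[4]='o' → 'xocjaxo'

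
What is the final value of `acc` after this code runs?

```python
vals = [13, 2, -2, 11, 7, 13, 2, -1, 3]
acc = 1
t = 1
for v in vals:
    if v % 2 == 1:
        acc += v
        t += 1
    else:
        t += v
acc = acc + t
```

v=13: odd, acc = 1+13 = 14; t=2
v=2: not odd; t=4
v=-2: not odd; t=2
v=11: odd, acc = 14+11 = 25; t=3
v=7: odd, acc = 25+7 = 32; t=4
v=13: odd, acc = 32+13 = 45; t=5
v=2: not odd; t=7
v=-1: odd, acc = 45+(-1) = 44; t=8
v=3: odd, acc = 44+3 = 47; t=9
acc+t = 47+9 = 56

56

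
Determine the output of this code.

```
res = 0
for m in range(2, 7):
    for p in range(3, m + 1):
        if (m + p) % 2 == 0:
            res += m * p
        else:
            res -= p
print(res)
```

110

m=3,p=3: even sum, res = 0+9 = 9
m=4,p=3: odd sum, res = 9-3 = 6
m=4,p=4: even sum, res = 6+16 = 22
m=5,p=3: even sum, res = 22+15 = 37
m=5,p=4: odd sum, res = 37-4 = 33
m=5,p=5: even sum, res = 33+25 = 58
m=6,p=3: odd sum, res = 58-3 = 55
m=6,p=4: even sum, res = 55+24 = 79
m=6,p=5: odd sum, res = 79-5 = 74
m=6,p=6: even sum, res = 74+36 = 110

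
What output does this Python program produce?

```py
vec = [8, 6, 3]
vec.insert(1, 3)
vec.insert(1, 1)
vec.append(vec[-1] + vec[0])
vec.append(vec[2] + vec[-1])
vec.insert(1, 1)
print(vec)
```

insert 3 at 1 → [8, 3, 6, 3]
insert 1 at 1 → [8, 1, 3, 6, 3]
append vec[-1]+vec[0] = 3+8 = 11 → [8, 1, 3, 6, 3, 11]
append vec[2]+vec[-1] = 3+11 = 14 → [8, 1, 3, 6, 3, 11, 14]
insert 1 at 1 → [8, 1, 1, 3, 6, 3, 11, 14]

[8, 1, 1, 3, 6, 3, 11, 14]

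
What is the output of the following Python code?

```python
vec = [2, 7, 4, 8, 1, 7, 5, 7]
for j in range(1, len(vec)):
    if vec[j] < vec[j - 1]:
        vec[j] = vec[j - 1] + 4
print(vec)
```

[2, 7, 11, 15, 19, 23, 27, 31]

j=1: 7>=2, unchanged → [2, 7, 4, 8, 1, 7, 5, 7]
j=2: 4<7, vec[2] = 7+4 = 11 → [2, 7, 11, 8, 1, 7, 5, 7]
j=3: 8<11, vec[3] = 11+4 = 15 → [2, 7, 11, 15, 1, 7, 5, 7]
j=4: 1<15, vec[4] = 15+4 = 19 → [2, 7, 11, 15, 19, 7, 5, 7]
j=5: 7<19, vec[5] = 19+4 = 23 → [2, 7, 11, 15, 19, 23, 5, 7]
j=6: 5<23, vec[6] = 23+4 = 27 → [2, 7, 11, 15, 19, 23, 27, 7]
j=7: 7<27, vec[7] = 27+4 = 31 → [2, 7, 11, 15, 19, 23, 27, 31]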